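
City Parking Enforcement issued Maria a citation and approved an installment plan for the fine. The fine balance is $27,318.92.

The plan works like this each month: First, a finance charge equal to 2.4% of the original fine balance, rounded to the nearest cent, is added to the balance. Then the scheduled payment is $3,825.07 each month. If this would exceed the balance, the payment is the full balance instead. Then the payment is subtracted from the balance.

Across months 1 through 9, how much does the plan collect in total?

Month 1: $27,318.92 +$655.65 interest = $27,974.57; pay $3,825.07 → $24,149.50
Month 2: $24,149.50 +$655.65 interest = $24,805.15; pay $3,825.07 → $20,980.08
Month 3: $20,980.08 +$655.65 interest = $21,635.73; pay $3,825.07 → $17,810.66
Month 4: $17,810.66 +$655.65 interest = $18,466.31; pay $3,825.07 → $14,641.24
Month 5: $14,641.24 +$655.65 interest = $15,296.89; pay $3,825.07 → $11,471.82
Month 6: $11,471.82 +$655.65 interest = $12,127.47; pay $3,825.07 → $8,302.40
Month 7: $8,302.40 +$655.65 interest = $8,958.05; pay $3,825.07 → $5,132.98
Month 8: $5,132.98 +$655.65 interest = $5,788.63; pay $3,825.07 → $1,963.56
Month 9: $1,963.56 +$655.65 interest = $2,619.21; pay $2,619.21 → $0.00
Total paid: $33,219.77

$33,219.77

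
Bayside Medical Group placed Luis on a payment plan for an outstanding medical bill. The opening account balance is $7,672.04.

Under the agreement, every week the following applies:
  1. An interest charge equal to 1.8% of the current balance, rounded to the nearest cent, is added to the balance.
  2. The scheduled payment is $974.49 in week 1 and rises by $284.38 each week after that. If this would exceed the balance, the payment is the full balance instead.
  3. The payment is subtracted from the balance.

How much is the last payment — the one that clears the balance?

Week 1: $7,672.04 +$138.10 interest = $7,810.14; pay $974.49 → $6,835.65
Week 2: $6,835.65 +$123.04 interest = $6,958.69; pay $1,258.87 → $5,699.82
Week 3: $5,699.82 +$102.60 interest = $5,802.42; pay $1,543.25 → $4,259.17
Week 4: $4,259.17 +$76.67 interest = $4,335.84; pay $1,827.63 → $2,508.21
Week 5: $2,508.21 +$45.15 interest = $2,553.36; pay $2,112.01 → $441.35
Week 6: $441.35 +$7.94 interest = $449.29; pay $449.29 → $0.00

$449.29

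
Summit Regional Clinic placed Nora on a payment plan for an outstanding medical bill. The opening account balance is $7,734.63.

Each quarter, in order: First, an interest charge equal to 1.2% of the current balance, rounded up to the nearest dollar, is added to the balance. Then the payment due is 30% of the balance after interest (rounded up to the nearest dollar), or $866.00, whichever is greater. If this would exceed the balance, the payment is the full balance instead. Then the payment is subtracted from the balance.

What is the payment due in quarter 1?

Quarter 1: opening $7,734.63; interest $93.00 → $7,827.63; payment $2,349.00; balance $5,478.63

$2,349.00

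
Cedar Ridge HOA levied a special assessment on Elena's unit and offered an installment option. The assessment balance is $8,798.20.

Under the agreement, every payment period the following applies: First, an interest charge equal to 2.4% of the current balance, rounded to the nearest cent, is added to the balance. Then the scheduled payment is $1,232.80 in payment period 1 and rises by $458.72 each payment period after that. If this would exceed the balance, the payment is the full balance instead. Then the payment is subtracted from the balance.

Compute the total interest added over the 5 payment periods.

$693.22

Payment period 1: $8,798.20 +$211.16 interest = $9,009.36; pay $1,232.80 → $7,776.56
Payment period 2: $7,776.56 +$186.64 interest = $7,963.20; pay $1,691.52 → $6,271.68
Payment period 3: $6,271.68 +$150.52 interest = $6,422.20; pay $2,150.24 → $4,271.96
Payment period 4: $4,271.96 +$102.53 interest = $4,374.49; pay $2,608.96 → $1,765.53
Payment period 5: $1,765.53 +$42.37 interest = $1,807.90; pay $1,807.90 → $0.00
Total interest: $211.16 + $186.64 + $150.52 + $102.53 + $42.37 = $693.22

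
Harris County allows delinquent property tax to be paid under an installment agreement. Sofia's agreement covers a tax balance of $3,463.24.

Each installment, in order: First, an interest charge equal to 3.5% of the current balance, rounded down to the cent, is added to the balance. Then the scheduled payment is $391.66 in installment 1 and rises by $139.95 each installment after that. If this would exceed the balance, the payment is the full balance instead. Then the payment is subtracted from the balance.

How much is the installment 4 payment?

# | Opening | Interest | Payment | End bal
1 | $3,463.24 | $121.21 | $391.66 | $3,192.79
2 | $3,192.79 | $111.74 | $531.61 | $2,772.92
3 | $2,772.92 | $97.05 | $671.56 | $2,198.41
4 | $2,198.41 | $76.94 | $811.51 | $1,463.84

$811.51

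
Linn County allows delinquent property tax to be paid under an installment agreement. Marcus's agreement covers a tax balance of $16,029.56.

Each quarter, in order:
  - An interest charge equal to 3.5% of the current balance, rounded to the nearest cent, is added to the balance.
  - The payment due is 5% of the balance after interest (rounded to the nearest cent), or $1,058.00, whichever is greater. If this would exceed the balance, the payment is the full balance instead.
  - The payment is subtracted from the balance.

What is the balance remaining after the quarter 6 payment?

Quarter 1: $16,029.56 +$561.03 interest = $16,590.59; pay $1,058.00 → $15,532.59
Quarter 2: $15,532.59 +$543.64 interest = $16,076.23; pay $1,058.00 → $15,018.23
Quarter 3: $15,018.23 +$525.64 interest = $15,543.87; pay $1,058.00 → $14,485.87
Quarter 4: $14,485.87 +$507.01 interest = $14,992.88; pay $1,058.00 → $13,934.88
Quarter 5: $13,934.88 +$487.72 interest = $14,422.60; pay $1,058.00 → $13,364.60
Quarter 6: $13,364.60 +$467.76 interest = $13,832.36; pay $1,058.00 → $12,774.36

$12,774.36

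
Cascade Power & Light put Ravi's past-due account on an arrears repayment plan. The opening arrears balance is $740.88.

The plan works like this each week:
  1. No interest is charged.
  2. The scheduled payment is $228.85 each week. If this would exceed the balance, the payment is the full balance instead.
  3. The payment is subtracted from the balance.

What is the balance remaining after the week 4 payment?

Week 1: opening $740.88; payment $228.85; balance $512.03
Week 2: opening $512.03; payment $228.85; balance $283.18
Week 3: opening $283.18; payment $228.85; balance $54.33
Week 4: opening $54.33; payment $54.33; balance $0.00

$0.00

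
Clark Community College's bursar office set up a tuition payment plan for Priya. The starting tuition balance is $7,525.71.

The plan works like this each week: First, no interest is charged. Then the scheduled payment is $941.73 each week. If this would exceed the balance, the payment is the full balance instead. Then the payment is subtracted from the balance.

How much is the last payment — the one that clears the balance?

Week 1: $7,525.71 − $941.73 → $6,583.98
Week 2: $6,583.98 − $941.73 → $5,642.25
Week 3: $5,642.25 − $941.73 → $4,700.52
Week 4: $4,700.52 − $941.73 → $3,758.79
Week 5: $3,758.79 − $941.73 → $2,817.06
Week 6: $2,817.06 − $941.73 → $1,875.33
Week 7: $1,875.33 − $941.73 → $933.60
Week 8: $933.60 − $933.60 → $0.00

$933.60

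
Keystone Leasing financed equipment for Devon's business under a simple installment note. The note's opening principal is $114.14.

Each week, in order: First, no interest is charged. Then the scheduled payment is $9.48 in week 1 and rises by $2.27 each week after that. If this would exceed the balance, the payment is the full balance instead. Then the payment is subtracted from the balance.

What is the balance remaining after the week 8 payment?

Week 1: opening $114.14; payment $9.48; balance $104.66
Week 2: opening $104.66; payment $11.75; balance $92.91
Week 3: opening $92.91; payment $14.02; balance $78.89
Week 4: opening $78.89; payment $16.29; balance $62.60
Week 5: opening $62.60; payment $18.56; balance $44.04
Week 6: opening $44.04; payment $20.83; balance $23.21
Week 7: opening $23.21; payment $23.10; balance $0.11
Week 8: opening $0.11; payment $0.11; balance $0.00

$0.00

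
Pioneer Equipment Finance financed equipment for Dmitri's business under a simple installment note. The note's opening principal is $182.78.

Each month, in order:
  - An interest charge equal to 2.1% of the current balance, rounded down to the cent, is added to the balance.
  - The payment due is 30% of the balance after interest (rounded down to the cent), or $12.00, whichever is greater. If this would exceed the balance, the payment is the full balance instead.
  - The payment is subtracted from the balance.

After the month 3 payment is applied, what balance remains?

$66.73

Month 1: $182.78 +$3.83 interest = $186.61; pay $55.98 → $130.63
Month 2: $130.63 +$2.74 interest = $133.37; pay $40.01 → $93.36
Month 3: $93.36 +$1.96 interest = $95.32; pay $28.59 → $66.73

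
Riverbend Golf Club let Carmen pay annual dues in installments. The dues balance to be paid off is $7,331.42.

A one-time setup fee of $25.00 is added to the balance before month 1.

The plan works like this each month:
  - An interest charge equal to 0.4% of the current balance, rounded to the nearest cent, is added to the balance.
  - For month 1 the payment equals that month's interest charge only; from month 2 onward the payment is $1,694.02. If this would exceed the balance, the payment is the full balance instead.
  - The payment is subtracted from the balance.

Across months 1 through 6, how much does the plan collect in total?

$7,466.13

# | Opening | Interest | Payment | End bal
1 | $7,356.42 | $29.43 | $29.43 | $7,356.42
2 | $7,356.42 | $29.43 | $1,694.02 | $5,691.83
3 | $5,691.83 | $22.77 | $1,694.02 | $4,020.58
4 | $4,020.58 | $16.08 | $1,694.02 | $2,342.64
5 | $2,342.64 | $9.37 | $1,694.02 | $657.99
6 | $657.99 | $2.63 | $660.62 | $0.00
Total paid: $7,466.13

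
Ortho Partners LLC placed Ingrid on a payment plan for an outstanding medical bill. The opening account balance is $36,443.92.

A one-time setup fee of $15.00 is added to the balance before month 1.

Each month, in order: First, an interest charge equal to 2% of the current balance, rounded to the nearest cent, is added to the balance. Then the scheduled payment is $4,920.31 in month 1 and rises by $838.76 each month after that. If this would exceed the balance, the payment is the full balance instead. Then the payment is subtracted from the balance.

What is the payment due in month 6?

Month 1: $36,458.92 +$729.18 interest = $37,188.10; pay $4,920.31 → $32,267.79
Month 2: $32,267.79 +$645.36 interest = $32,913.15; pay $5,759.07 → $27,154.08
Month 3: $27,154.08 +$543.08 interest = $27,697.16; pay $6,597.83 → $21,099.33
Month 4: $21,099.33 +$421.99 interest = $21,521.32; pay $7,436.59 → $14,084.73
Month 5: $14,084.73 +$281.69 interest = $14,366.42; pay $8,275.35 → $6,091.07
Month 6: $6,091.07 +$121.82 interest = $6,212.89; pay $6,212.89 → $0.00

$6,212.89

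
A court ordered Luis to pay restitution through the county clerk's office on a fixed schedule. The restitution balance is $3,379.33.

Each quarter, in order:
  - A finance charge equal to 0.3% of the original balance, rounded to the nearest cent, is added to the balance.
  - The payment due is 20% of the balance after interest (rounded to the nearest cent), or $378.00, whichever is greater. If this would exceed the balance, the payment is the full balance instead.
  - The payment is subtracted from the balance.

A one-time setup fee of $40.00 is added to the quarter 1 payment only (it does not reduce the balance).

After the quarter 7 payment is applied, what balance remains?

$278.58

# | Opening | Interest | Payment | Fee | End bal
1 | $3,379.33 | $10.14 | $677.89 | $40.00 | $2,711.58
2 | $2,711.58 | $10.14 | $544.34 | — | $2,177.38
3 | $2,177.38 | $10.14 | $437.50 | — | $1,750.02
4 | $1,750.02 | $10.14 | $378.00 | — | $1,382.16
5 | $1,382.16 | $10.14 | $378.00 | — | $1,014.30
6 | $1,014.30 | $10.14 | $378.00 | — | $646.44
7 | $646.44 | $10.14 | $378.00 | — | $278.58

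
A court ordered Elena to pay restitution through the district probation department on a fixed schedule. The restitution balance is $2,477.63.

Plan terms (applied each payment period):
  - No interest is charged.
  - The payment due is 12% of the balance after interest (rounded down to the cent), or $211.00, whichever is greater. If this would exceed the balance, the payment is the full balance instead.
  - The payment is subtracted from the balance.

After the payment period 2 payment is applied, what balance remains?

$1,918.69

# | Opening | Payment | End bal
1 | $2,477.63 | $297.31 | $2,180.32
2 | $2,180.32 | $261.63 | $1,918.69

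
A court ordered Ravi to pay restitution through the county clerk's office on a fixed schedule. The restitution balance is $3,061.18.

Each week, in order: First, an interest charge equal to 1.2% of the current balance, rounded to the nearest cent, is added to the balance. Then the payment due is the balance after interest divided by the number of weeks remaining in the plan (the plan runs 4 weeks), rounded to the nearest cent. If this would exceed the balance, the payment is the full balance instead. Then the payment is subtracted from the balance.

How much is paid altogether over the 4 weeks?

$3,154.12

Week 1: opening $3,061.18; interest $36.73 → $3,097.91; payment $774.48; balance $2,323.43
Week 2: opening $2,323.43; interest $27.88 → $2,351.31; payment $783.77; balance $1,567.54
Week 3: opening $1,567.54; interest $18.81 → $1,586.35; payment $793.18; balance $793.17
Week 4: opening $793.17; interest $9.52 → $802.69; payment $802.69; balance $0.00
Total paid: $3,154.12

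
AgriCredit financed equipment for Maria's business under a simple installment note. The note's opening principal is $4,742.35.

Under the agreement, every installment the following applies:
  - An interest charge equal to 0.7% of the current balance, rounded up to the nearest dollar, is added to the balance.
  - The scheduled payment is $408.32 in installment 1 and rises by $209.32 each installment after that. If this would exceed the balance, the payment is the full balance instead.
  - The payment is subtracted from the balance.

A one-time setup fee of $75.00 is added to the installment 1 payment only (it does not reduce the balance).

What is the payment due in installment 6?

$740.55

Installment 1: $4,742.35 +$34.00 interest = $4,776.35; pay $408.32 (+ $75.00 fee) → $4,368.03
Installment 2: $4,368.03 +$31.00 interest = $4,399.03; pay $617.64 → $3,781.39
Installment 3: $3,781.39 +$27.00 interest = $3,808.39; pay $826.96 → $2,981.43
Installment 4: $2,981.43 +$21.00 interest = $3,002.43; pay $1,036.28 → $1,966.15
Installment 5: $1,966.15 +$14.00 interest = $1,980.15; pay $1,245.60 → $734.55
Installment 6: $734.55 +$6.00 interest = $740.55; pay $740.55 → $0.00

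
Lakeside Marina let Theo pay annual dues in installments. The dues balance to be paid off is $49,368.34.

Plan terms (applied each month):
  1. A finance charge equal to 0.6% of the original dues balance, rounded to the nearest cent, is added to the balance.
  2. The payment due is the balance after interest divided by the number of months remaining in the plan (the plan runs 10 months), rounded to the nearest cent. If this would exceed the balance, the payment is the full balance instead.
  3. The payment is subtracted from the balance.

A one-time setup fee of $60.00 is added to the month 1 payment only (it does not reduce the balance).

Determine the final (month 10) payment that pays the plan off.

Month 1: opening $49,368.34; interest $296.21 → $49,664.55; payment $4,966.46 (+ $60.00 fee); balance $44,698.09
Month 2: opening $44,698.09; interest $296.21 → $44,994.30; payment $4,999.37; balance $39,994.93
Month 3: opening $39,994.93; interest $296.21 → $40,291.14; payment $5,036.39; balance $35,254.75
Month 4: opening $35,254.75; interest $296.21 → $35,550.96; payment $5,078.71; balance $30,472.25
Month 5: opening $30,472.25; interest $296.21 → $30,768.46; payment $5,128.08; balance $25,640.38
Month 6: opening $25,640.38; interest $296.21 → $25,936.59; payment $5,187.32; balance $20,749.27
Month 7: opening $20,749.27; interest $296.21 → $21,045.48; payment $5,261.37; balance $15,784.11
Month 8: opening $15,784.11; interest $296.21 → $16,080.32; payment $5,360.11; balance $10,720.21
Month 9: opening $10,720.21; interest $296.21 → $11,016.42; payment $5,508.21; balance $5,508.21
Month 10: opening $5,508.21; interest $296.21 → $5,804.42; payment $5,804.42; balance $0.00

$5,804.42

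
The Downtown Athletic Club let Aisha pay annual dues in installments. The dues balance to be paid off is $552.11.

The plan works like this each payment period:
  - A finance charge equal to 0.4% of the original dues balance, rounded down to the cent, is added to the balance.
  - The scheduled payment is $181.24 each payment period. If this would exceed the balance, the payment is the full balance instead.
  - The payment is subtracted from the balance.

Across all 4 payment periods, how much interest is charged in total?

$8.80

Payment period 1: $552.11 +$2.20 interest = $554.31; pay $181.24 → $373.07
Payment period 2: $373.07 +$2.20 interest = $375.27; pay $181.24 → $194.03
Payment period 3: $194.03 +$2.20 interest = $196.23; pay $181.24 → $14.99
Payment period 4: $14.99 +$2.20 interest = $17.19; pay $17.19 → $0.00
Total interest: $2.20 + $2.20 + $2.20 + $2.20 = $8.80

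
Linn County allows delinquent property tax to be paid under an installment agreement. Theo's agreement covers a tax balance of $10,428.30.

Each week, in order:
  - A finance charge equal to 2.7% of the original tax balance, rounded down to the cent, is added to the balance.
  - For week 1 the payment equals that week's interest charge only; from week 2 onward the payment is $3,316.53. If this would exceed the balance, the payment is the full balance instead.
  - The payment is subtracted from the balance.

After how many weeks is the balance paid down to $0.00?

Week 1: opening $10,428.30; interest $281.56 → $10,709.86; payment $281.56; balance $10,428.30
Week 2: opening $10,428.30; interest $281.56 → $10,709.86; payment $3,316.53; balance $7,393.33
Week 3: opening $7,393.33; interest $281.56 → $7,674.89; payment $3,316.53; balance $4,358.36
Week 4: opening $4,358.36; interest $281.56 → $4,639.92; payment $3,316.53; balance $1,323.39
Week 5: opening $1,323.39; interest $281.56 → $1,604.95; payment $1,604.95; balance $0.00
Balance reaches $0.00 in week 5.

5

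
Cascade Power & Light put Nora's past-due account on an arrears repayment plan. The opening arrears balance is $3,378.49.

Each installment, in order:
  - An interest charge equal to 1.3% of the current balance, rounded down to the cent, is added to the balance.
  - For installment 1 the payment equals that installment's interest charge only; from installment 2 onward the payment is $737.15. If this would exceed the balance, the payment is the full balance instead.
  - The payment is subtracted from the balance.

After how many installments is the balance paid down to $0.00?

6

Installment 1: $3,378.49 +$43.92 interest = $3,422.41; pay $43.92 → $3,378.49
Installment 2: $3,378.49 +$43.92 interest = $3,422.41; pay $737.15 → $2,685.26
Installment 3: $2,685.26 +$34.90 interest = $2,720.16; pay $737.15 → $1,983.01
Installment 4: $1,983.01 +$25.77 interest = $2,008.78; pay $737.15 → $1,271.63
Installment 5: $1,271.63 +$16.53 interest = $1,288.16; pay $737.15 → $551.01
Installment 6: $551.01 +$7.16 interest = $558.17; pay $558.17 → $0.00
Balance reaches $0.00 in installment 6.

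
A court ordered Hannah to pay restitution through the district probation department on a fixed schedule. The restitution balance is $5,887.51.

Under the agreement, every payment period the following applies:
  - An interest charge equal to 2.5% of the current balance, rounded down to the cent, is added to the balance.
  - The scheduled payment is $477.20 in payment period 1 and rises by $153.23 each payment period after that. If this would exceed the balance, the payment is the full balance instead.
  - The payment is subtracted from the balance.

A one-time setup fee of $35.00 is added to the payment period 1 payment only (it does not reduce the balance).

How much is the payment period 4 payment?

$936.89

Payment period 1: opening $5,887.51; interest $147.18 → $6,034.69; payment $477.20 (+ $35.00 fee); balance $5,557.49
Payment period 2: opening $5,557.49; interest $138.93 → $5,696.42; payment $630.43; balance $5,065.99
Payment period 3: opening $5,065.99; interest $126.64 → $5,192.63; payment $783.66; balance $4,408.97
Payment period 4: opening $4,408.97; interest $110.22 → $4,519.19; payment $936.89; balance $3,582.30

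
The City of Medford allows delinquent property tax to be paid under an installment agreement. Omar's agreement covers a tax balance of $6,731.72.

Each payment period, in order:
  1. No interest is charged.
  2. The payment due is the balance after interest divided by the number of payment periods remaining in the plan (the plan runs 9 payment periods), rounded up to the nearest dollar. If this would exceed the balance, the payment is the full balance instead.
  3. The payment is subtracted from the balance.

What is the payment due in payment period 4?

Payment period 1: opening $6,731.72; payment $748.00; balance $5,983.72
Payment period 2: opening $5,983.72; payment $748.00; balance $5,235.72
Payment period 3: opening $5,235.72; payment $748.00; balance $4,487.72
Payment period 4: opening $4,487.72; payment $748.00; balance $3,739.72

$748.00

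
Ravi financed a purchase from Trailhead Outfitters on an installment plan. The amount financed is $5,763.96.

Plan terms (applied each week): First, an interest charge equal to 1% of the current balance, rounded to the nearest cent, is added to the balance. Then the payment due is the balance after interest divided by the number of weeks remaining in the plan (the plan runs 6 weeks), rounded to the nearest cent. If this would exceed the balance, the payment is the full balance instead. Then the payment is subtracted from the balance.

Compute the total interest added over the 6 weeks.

# | Opening | Interest | Payment | End bal
1 | $5,763.96 | $57.64 | $970.27 | $4,851.33
2 | $4,851.33 | $48.51 | $979.97 | $3,919.87
3 | $3,919.87 | $39.20 | $989.77 | $2,969.30
4 | $2,969.30 | $29.69 | $999.66 | $1,999.33
5 | $1,999.33 | $19.99 | $1,009.66 | $1,009.66
6 | $1,009.66 | $10.10 | $1,019.76 | $0.00
Total interest: $57.64 + $48.51 + $39.20 + $29.69 + $19.99 + $10.10 = $205.13

$205.13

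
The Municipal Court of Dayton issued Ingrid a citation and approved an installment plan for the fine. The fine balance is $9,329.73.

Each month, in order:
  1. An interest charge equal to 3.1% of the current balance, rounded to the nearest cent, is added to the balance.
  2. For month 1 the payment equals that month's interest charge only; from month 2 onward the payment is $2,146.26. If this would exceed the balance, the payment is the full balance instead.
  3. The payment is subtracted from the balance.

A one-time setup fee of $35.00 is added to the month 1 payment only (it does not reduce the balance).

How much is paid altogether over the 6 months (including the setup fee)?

$10,506.25

Month 1: opening $9,329.73; interest $289.22 → $9,618.95; payment $289.22 (+ $35.00 fee); balance $9,329.73
Month 2: opening $9,329.73; interest $289.22 → $9,618.95; payment $2,146.26; balance $7,472.69
Month 3: opening $7,472.69; interest $231.65 → $7,704.34; payment $2,146.26; balance $5,558.08
Month 4: opening $5,558.08; interest $172.30 → $5,730.38; payment $2,146.26; balance $3,584.12
Month 5: opening $3,584.12; interest $111.11 → $3,695.23; payment $2,146.26; balance $1,548.97
Month 6: opening $1,548.97; interest $48.02 → $1,596.99; payment $1,596.99; balance $0.00
Total paid: $10,506.25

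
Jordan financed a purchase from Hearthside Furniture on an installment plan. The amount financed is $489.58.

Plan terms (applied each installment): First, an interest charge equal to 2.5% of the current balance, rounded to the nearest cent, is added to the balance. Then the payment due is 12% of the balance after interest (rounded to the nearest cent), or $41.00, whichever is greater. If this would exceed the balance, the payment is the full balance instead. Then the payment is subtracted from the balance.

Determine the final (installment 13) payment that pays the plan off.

$37.60

Installment 1: $489.58 +$12.24 interest = $501.82; pay $60.22 → $441.60
Installment 2: $441.60 +$11.04 interest = $452.64; pay $54.32 → $398.32
Installment 3: $398.32 +$9.96 interest = $408.28; pay $48.99 → $359.29
Installment 4: $359.29 +$8.98 interest = $368.27; pay $44.19 → $324.08
Installment 5: $324.08 +$8.10 interest = $332.18; pay $41.00 → $291.18
Installment 6: $291.18 +$7.28 interest = $298.46; pay $41.00 → $257.46
Installment 7: $257.46 +$6.44 interest = $263.90; pay $41.00 → $222.90
Installment 8: $222.90 +$5.57 interest = $228.47; pay $41.00 → $187.47
Installment 9: $187.47 +$4.69 interest = $192.16; pay $41.00 → $151.16
Installment 10: $151.16 +$3.78 interest = $154.94; pay $41.00 → $113.94
Installment 11: $113.94 +$2.85 interest = $116.79; pay $41.00 → $75.79
Installment 12: $75.79 +$1.89 interest = $77.68; pay $41.00 → $36.68
Installment 13: $36.68 +$0.92 interest = $37.60; pay $37.60 → $0.00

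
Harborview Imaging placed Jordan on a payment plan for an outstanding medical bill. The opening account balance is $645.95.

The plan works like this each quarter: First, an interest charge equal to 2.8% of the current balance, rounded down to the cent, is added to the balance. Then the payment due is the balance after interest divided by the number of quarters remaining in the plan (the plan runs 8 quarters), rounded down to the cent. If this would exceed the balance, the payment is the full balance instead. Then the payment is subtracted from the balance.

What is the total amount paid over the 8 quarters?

Quarter 1: opening $645.95; interest $18.08 → $664.03; payment $83.00; balance $581.03
Quarter 2: opening $581.03; interest $16.26 → $597.29; payment $85.32; balance $511.97
Quarter 3: opening $511.97; interest $14.33 → $526.30; payment $87.71; balance $438.59
Quarter 4: opening $438.59; interest $12.28 → $450.87; payment $90.17; balance $360.70
Quarter 5: opening $360.70; interest $10.09 → $370.79; payment $92.69; balance $278.10
Quarter 6: opening $278.10; interest $7.78 → $285.88; payment $95.29; balance $190.59
Quarter 7: opening $190.59; interest $5.33 → $195.92; payment $97.96; balance $97.96
Quarter 8: opening $97.96; interest $2.74 → $100.70; payment $100.70; balance $0.00
Total paid: $732.84

$732.84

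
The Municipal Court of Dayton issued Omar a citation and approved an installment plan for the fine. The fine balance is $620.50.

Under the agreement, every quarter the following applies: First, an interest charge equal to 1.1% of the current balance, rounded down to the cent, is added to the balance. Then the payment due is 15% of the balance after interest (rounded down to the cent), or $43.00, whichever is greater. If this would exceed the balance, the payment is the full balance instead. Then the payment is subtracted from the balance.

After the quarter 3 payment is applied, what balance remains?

$393.78

Quarter 1: opening $620.50; interest $6.82 → $627.32; payment $94.09; balance $533.23
Quarter 2: opening $533.23; interest $5.86 → $539.09; payment $80.86; balance $458.23
Quarter 3: opening $458.23; interest $5.04 → $463.27; payment $69.49; balance $393.78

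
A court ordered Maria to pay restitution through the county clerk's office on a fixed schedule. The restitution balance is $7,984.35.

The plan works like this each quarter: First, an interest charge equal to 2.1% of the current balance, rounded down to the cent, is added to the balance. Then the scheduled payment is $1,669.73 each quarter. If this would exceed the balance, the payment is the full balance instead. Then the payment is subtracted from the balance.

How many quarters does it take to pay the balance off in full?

6

Quarter 1: opening $7,984.35; interest $167.67 → $8,152.02; payment $1,669.73; balance $6,482.29
Quarter 2: opening $6,482.29; interest $136.12 → $6,618.41; payment $1,669.73; balance $4,948.68
Quarter 3: opening $4,948.68; interest $103.92 → $5,052.60; payment $1,669.73; balance $3,382.87
Quarter 4: opening $3,382.87; interest $71.04 → $3,453.91; payment $1,669.73; balance $1,784.18
Quarter 5: opening $1,784.18; interest $37.46 → $1,821.64; payment $1,669.73; balance $151.91
Quarter 6: opening $151.91; interest $3.19 → $155.10; payment $155.10; balance $0.00
Balance reaches $0.00 in quarter 6.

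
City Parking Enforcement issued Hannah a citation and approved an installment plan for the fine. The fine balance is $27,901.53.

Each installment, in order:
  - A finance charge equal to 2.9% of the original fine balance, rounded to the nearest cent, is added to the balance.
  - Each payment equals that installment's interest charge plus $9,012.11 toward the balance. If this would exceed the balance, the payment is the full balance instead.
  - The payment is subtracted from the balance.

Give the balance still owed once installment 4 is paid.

Installment 1: $27,901.53 +$809.14 interest = $28,710.67; pay $9,821.25 → $18,889.42
Installment 2: $18,889.42 +$809.14 interest = $19,698.56; pay $9,821.25 → $9,877.31
Installment 3: $9,877.31 +$809.14 interest = $10,686.45; pay $9,821.25 → $865.20
Installment 4: $865.20 +$809.14 interest = $1,674.34; pay $1,674.34 → $0.00

$0.00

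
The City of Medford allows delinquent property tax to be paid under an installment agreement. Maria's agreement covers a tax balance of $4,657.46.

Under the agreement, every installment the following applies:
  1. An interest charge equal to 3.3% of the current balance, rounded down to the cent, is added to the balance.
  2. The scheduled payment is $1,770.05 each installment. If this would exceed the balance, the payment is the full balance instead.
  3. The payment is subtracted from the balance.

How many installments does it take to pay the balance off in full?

Installment 1: opening $4,657.46; interest $153.69 → $4,811.15; payment $1,770.05; balance $3,041.10
Installment 2: opening $3,041.10; interest $100.35 → $3,141.45; payment $1,770.05; balance $1,371.40
Installment 3: opening $1,371.40; interest $45.25 → $1,416.65; payment $1,416.65; balance $0.00
Balance reaches $0.00 in installment 3.

3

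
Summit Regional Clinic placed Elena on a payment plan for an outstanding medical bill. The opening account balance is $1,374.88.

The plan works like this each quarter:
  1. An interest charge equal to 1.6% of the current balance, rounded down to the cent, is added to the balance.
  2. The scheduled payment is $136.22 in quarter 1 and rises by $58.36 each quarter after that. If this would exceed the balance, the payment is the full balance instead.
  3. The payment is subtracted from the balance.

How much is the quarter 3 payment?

$252.94

Quarter 1: opening $1,374.88; interest $21.99 → $1,396.87; payment $136.22; balance $1,260.65
Quarter 2: opening $1,260.65; interest $20.17 → $1,280.82; payment $194.58; balance $1,086.24
Quarter 3: opening $1,086.24; interest $17.37 → $1,103.61; payment $252.94; balance $850.67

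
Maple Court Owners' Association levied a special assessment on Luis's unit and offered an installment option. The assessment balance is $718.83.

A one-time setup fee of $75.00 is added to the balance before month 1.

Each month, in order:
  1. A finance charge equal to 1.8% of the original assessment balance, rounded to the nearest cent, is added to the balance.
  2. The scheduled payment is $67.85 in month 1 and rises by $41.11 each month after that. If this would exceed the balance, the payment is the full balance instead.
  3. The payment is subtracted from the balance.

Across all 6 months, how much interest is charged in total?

Month 1: opening $793.83; interest $12.94 → $806.77; payment $67.85; balance $738.92
Month 2: opening $738.92; interest $12.94 → $751.86; payment $108.96; balance $642.90
Month 3: opening $642.90; interest $12.94 → $655.84; payment $150.07; balance $505.77
Month 4: opening $505.77; interest $12.94 → $518.71; payment $191.18; balance $327.53
Month 5: opening $327.53; interest $12.94 → $340.47; payment $232.29; balance $108.18
Month 6: opening $108.18; interest $12.94 → $121.12; payment $121.12; balance $0.00
Total interest: $12.94 + $12.94 + $12.94 + $12.94 + $12.94 + $12.94 = $77.64

$77.64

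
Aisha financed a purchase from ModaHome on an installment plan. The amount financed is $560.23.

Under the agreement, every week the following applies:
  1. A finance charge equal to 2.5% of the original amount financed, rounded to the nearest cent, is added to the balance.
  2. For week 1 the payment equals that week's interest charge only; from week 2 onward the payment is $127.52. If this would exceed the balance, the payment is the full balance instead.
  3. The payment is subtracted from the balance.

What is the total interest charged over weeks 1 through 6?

$84.06

Week 1: $560.23 +$14.01 interest = $574.24; pay $14.01 → $560.23
Week 2: $560.23 +$14.01 interest = $574.24; pay $127.52 → $446.72
Week 3: $446.72 +$14.01 interest = $460.73; pay $127.52 → $333.21
Week 4: $333.21 +$14.01 interest = $347.22; pay $127.52 → $219.70
Week 5: $219.70 +$14.01 interest = $233.71; pay $127.52 → $106.19
Week 6: $106.19 +$14.01 interest = $120.20; pay $120.20 → $0.00
Total interest: $14.01 + $14.01 + $14.01 + $14.01 + $14.01 + $14.01 = $84.06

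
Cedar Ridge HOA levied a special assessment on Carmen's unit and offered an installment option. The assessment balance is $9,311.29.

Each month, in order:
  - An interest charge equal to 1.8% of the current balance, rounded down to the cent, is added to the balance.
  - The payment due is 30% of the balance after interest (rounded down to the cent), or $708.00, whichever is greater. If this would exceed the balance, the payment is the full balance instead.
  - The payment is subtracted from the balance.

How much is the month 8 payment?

# | Opening | Interest | Payment | End bal
1 | $9,311.29 | $167.60 | $2,843.66 | $6,635.23
2 | $6,635.23 | $119.43 | $2,026.39 | $4,728.27
3 | $4,728.27 | $85.10 | $1,444.01 | $3,369.36
4 | $3,369.36 | $60.64 | $1,029.00 | $2,401.00
5 | $2,401.00 | $43.21 | $733.26 | $1,710.95
6 | $1,710.95 | $30.79 | $708.00 | $1,033.74
7 | $1,033.74 | $18.60 | $708.00 | $344.34
8 | $344.34 | $6.19 | $350.53 | $0.00

$350.53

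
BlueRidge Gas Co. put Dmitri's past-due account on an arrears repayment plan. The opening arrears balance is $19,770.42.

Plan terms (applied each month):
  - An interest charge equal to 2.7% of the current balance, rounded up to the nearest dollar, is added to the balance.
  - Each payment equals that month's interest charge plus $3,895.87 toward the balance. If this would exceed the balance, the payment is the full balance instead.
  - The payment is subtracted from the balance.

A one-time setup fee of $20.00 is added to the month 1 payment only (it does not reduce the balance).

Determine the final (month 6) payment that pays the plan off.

$299.07

Month 1: opening $19,770.42; interest $534.00 → $20,304.42; payment $4,429.87 (+ $20.00 fee); balance $15,874.55
Month 2: opening $15,874.55; interest $429.00 → $16,303.55; payment $4,324.87; balance $11,978.68
Month 3: opening $11,978.68; interest $324.00 → $12,302.68; payment $4,219.87; balance $8,082.81
Month 4: opening $8,082.81; interest $219.00 → $8,301.81; payment $4,114.87; balance $4,186.94
Month 5: opening $4,186.94; interest $114.00 → $4,300.94; payment $4,009.87; balance $291.07
Month 6: opening $291.07; interest $8.00 → $299.07; payment $299.07; balance $0.00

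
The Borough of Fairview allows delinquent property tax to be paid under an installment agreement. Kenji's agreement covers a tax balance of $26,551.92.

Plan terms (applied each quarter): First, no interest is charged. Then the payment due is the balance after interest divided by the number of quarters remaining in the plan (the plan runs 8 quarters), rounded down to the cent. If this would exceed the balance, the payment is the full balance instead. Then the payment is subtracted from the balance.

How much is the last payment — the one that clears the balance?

$3,318.99

# | Opening | Payment | End bal
1 | $26,551.92 | $3,318.99 | $23,232.93
2 | $23,232.93 | $3,318.99 | $19,913.94
3 | $19,913.94 | $3,318.99 | $16,594.95
4 | $16,594.95 | $3,318.99 | $13,275.96
5 | $13,275.96 | $3,318.99 | $9,956.97
6 | $9,956.97 | $3,318.99 | $6,637.98
7 | $6,637.98 | $3,318.99 | $3,318.99
8 | $3,318.99 | $3,318.99 | $0.00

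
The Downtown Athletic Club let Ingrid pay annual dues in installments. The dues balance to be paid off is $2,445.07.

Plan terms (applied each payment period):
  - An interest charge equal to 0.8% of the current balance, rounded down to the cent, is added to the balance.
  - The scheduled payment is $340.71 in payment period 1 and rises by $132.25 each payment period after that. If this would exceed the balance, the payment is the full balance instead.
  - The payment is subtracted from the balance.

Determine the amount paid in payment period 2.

# | Opening | Interest | Payment | End bal
1 | $2,445.07 | $19.56 | $340.71 | $2,123.92
2 | $2,123.92 | $16.99 | $472.96 | $1,667.95

$472.96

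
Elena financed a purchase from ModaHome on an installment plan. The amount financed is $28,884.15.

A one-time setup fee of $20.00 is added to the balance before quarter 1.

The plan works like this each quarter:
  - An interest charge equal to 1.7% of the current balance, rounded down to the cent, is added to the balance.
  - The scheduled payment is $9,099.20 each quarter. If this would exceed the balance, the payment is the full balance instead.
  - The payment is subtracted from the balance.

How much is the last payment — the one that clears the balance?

$2,684.02

Quarter 1: $28,904.15 +$491.37 interest = $29,395.52; pay $9,099.20 → $20,296.32
Quarter 2: $20,296.32 +$345.03 interest = $20,641.35; pay $9,099.20 → $11,542.15
Quarter 3: $11,542.15 +$196.21 interest = $11,738.36; pay $9,099.20 → $2,639.16
Quarter 4: $2,639.16 +$44.86 interest = $2,684.02; pay $2,684.02 → $0.00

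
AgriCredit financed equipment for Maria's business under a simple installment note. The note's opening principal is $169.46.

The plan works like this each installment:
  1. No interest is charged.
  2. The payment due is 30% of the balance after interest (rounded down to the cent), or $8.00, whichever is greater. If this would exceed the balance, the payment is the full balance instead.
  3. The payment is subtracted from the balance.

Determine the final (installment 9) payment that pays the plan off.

Installment 1: opening $169.46; payment $50.83; balance $118.63
Installment 2: opening $118.63; payment $35.58; balance $83.05
Installment 3: opening $83.05; payment $24.91; balance $58.14
Installment 4: opening $58.14; payment $17.44; balance $40.70
Installment 5: opening $40.70; payment $12.21; balance $28.49
Installment 6: opening $28.49; payment $8.54; balance $19.95
Installment 7: opening $19.95; payment $8.00; balance $11.95
Installment 8: opening $11.95; payment $8.00; balance $3.95
Installment 9: opening $3.95; payment $3.95; balance $0.00

$3.95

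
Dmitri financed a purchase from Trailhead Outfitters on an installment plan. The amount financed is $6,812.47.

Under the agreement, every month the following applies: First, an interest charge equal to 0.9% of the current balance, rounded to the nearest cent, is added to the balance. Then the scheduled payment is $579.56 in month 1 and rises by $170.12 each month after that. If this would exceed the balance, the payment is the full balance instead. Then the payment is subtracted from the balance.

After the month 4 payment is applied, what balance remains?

Month 1: $6,812.47 +$61.31 interest = $6,873.78; pay $579.56 → $6,294.22
Month 2: $6,294.22 +$56.65 interest = $6,350.87; pay $749.68 → $5,601.19
Month 3: $5,601.19 +$50.41 interest = $5,651.60; pay $919.80 → $4,731.80
Month 4: $4,731.80 +$42.59 interest = $4,774.39; pay $1,089.92 → $3,684.47

$3,684.47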